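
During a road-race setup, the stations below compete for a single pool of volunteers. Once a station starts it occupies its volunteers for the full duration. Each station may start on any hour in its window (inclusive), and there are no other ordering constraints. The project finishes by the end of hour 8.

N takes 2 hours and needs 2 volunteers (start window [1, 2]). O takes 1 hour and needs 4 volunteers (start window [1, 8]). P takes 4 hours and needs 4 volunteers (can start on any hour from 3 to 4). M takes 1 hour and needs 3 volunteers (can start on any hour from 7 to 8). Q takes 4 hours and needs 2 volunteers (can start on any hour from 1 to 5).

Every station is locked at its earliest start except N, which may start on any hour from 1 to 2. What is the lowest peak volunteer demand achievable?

8

N@1: h1:8  h2:4  h3:6  h4:6  h5:4  h6:4  h7:3  h8:0 → peak 8
N@2: h1:6  h2:4  h3:8  h4:6  h5:4  h6:4  h7:3  h8:0 → peak 8
Best is N@1, peak 8.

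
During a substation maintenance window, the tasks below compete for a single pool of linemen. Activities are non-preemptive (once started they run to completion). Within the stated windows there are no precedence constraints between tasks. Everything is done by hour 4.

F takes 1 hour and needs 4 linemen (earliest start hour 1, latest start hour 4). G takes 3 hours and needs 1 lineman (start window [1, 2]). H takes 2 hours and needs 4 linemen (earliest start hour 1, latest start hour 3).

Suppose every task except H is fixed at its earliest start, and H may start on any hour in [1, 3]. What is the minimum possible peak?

H@1: h1:9  h2:5  h3:1  h4:0 → peak 9
H@2: h1:5  h2:5  h3:5  h4:0 → peak 5
H@3: h1:5  h2:1  h3:5  h4:4 → peak 5
Best is H@2, peak 5.

5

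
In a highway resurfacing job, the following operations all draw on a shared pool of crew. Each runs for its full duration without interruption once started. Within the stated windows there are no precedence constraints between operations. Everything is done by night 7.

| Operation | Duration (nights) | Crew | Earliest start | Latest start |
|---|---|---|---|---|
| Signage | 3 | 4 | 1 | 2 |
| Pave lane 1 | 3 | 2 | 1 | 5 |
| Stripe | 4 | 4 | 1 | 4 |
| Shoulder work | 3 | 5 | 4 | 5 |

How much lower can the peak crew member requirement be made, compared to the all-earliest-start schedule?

2

Early-start peak: n1:10  n2:10  n3:10  n4:9  n5:5  n6:5  n7:0 ⇒ 10.
Leveled (Signage@1, Pave lane 1@4, Stripe@1, Shoulder work@5): n1:8  n2:8  n3:8  n4:6  n5:7  n6:7  n7:5 ⇒ 8.
Reduction 10 − 8 = 2.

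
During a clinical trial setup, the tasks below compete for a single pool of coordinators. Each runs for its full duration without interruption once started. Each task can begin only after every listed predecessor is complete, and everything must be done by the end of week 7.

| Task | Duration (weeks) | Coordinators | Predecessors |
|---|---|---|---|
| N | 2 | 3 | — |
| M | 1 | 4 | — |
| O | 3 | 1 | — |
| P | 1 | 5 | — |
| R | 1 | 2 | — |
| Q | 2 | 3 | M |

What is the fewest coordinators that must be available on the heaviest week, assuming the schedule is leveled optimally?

5

Early-start (N@1, M@1, O@1, P@1, R@1, Q@2) gives peak 15: w1:15  w2:7  w3:4  w4:0  w5:0  w6:0  w7:0.
Shift M→3, P→4, R→5, Q→5.
Schedule N@1, M@3, O@1, P@4, R@5, Q@5: w1:4  w2:4  w3:5  w4:5  w5:5  w6:3  w7:0 — peak 5.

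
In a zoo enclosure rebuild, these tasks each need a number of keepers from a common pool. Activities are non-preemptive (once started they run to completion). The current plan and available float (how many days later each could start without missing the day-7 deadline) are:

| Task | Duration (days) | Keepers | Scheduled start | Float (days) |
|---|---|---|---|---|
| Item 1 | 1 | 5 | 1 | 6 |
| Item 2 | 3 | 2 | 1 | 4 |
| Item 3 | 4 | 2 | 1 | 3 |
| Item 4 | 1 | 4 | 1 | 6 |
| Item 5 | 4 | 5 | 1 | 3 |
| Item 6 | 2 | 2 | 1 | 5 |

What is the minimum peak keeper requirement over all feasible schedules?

8

Early-start (Item 1@1, Item 2@1, Item 3@1, Item 4@1, Item 5@1, Item 6@1) gives peak 20: d1:20  d2:11  d3:9  d4:7  d5:0  d6:0  d7:0.
Shift Item 3→2, Item 4→2, Item 5→4, Item 6→6.
Schedule Item 1@1, Item 2@1, Item 3@2, Item 4@2, Item 5@4, Item 6@6: d1:7  d2:8  d3:4  d4:7  d5:7  d6:7  d7:7 — peak 8.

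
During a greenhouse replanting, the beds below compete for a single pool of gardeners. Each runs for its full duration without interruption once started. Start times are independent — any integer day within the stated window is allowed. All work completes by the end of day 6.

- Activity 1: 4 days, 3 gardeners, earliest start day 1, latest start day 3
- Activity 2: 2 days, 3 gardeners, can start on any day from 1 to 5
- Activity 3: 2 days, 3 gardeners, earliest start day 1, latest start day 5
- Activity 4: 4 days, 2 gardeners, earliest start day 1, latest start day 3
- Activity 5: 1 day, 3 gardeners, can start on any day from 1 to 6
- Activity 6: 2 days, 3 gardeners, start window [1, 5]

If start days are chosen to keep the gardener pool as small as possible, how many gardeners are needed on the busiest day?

8

Early-start (Activity 1@1, Activity 2@1, Activity 3@1, Activity 4@1, Activity 5@1, Activity 6@1) gives peak 17: d1:17  d2:14  d3:5  d4:5  d5:0  d6:0.
Shift Activity 3→3, Activity 5→5, Activity 6→5.
Schedule Activity 1@1, Activity 2@1, Activity 3@3, Activity 4@1, Activity 5@5, Activity 6@5: d1:8  d2:8  d3:8  d4:8  d5:6  d6:3 — peak 8.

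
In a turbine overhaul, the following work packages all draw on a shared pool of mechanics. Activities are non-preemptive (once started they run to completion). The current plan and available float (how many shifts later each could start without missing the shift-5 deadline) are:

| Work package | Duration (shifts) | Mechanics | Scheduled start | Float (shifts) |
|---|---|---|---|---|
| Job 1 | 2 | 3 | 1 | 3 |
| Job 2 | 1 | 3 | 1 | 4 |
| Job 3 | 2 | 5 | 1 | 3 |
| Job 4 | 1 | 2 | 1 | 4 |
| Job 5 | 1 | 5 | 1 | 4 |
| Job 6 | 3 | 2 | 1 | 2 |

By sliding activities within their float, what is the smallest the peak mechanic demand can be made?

Early-start (Job 1@1, Job 2@1, Job 3@1, Job 4@1, Job 5@1, Job 6@1) gives peak 20: s1:20  s2:10  s3:2  s4:0  s5:0.
Shift Job 3→3, Job 4→2, Job 5→5, Job 6→2.
Schedule Job 1@1, Job 2@1, Job 3@3, Job 4@2, Job 5@5, Job 6@2: s1:6  s2:7  s3:7  s4:7  s5:5 — peak 7.
Total mechanic-shifts = 32 over 5 shifts ⇒ peak ≥ ⌈32/5⌉ = 7, so 7 is optimal.

7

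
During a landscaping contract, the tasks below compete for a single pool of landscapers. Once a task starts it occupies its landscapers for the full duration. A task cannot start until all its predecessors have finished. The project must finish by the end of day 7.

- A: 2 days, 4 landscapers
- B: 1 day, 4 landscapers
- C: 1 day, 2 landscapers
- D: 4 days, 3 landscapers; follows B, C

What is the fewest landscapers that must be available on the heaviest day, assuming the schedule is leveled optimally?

Early-start (A@1, B@1, C@1, D@2) gives peak 10: d1:10  d2:7  d3:3  d4:3  d5:3  d6:0  d7:0.
Shift B→3, D→4.
Schedule A@1, B@3, C@1, D@4: d1:6  d2:4  d3:4  d4:3  d5:3  d6:3  d7:3 — peak 6.

6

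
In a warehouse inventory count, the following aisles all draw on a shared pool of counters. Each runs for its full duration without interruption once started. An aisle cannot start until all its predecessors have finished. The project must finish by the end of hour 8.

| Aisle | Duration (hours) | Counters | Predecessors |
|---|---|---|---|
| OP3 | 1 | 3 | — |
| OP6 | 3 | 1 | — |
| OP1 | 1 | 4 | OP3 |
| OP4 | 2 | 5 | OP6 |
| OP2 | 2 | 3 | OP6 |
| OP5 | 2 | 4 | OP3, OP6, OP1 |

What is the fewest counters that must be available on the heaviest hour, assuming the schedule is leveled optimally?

Early-start (OP3@1, OP6@1, OP1@2, OP4@4, OP2@4, OP5@4) gives peak 12: h1:4  h2:5  h3:1  h4:12  h5:12  h6:0  h7:0  h8:0.
Shift OP2→6, OP5→6.
Schedule OP3@1, OP6@1, OP1@2, OP4@4, OP2@6, OP5@6: h1:4  h2:5  h3:1  h4:5  h5:5  h6:7  h7:7  h8:0 — peak 7.

7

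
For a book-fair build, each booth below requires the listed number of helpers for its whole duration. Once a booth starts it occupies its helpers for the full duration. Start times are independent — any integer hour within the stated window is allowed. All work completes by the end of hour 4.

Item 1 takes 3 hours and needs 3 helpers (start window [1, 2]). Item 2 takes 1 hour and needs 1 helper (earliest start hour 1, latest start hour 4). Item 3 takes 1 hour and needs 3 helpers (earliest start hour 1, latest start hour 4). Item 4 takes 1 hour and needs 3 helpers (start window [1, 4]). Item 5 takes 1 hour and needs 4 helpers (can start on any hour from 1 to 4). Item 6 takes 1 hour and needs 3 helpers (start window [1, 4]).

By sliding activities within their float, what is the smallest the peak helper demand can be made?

6

Early-start (Item 1@1, Item 2@1, Item 3@1, Item 4@1, Item 5@1, Item 6@1) gives peak 17: h1:17  h2:3  h3:3  h4:0.
Shift Item 2→4, Item 4→2, Item 5→4, Item 6→3.
Schedule Item 1@1, Item 2@4, Item 3@1, Item 4@2, Item 5@4, Item 6@3: h1:6  h2:6  h3:6  h4:5 — peak 6.
Total helper-hours = 23 over 4 hours ⇒ peak ≥ ⌈23/4⌉ = 6, so 6 is optimal.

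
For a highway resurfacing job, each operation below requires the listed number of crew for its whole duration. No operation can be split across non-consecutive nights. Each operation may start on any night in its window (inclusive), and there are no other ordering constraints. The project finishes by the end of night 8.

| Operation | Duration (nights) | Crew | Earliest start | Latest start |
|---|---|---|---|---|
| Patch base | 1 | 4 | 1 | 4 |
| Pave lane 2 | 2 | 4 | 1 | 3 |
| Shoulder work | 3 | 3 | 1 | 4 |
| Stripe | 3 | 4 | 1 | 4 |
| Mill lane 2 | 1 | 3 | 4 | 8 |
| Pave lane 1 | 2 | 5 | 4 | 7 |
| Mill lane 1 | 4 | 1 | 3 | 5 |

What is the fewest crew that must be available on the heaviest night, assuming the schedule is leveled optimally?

Early-start (Patch base@1, Pave lane 2@1, Shoulder work@1, Stripe@1, Mill lane 2@4, Pave lane 1@4, Mill lane 1@3) gives peak 15: n1:15  n2:11  n3:8  n4:9  n5:6  n6:1  n7:0  n8:0.
Shift Pave lane 2→2, Stripe→4, Pave lane 1→7, Mill lane 1→5.
Schedule Patch base@1, Pave lane 2@2, Shoulder work@1, Stripe@4, Mill lane 2@4, Pave lane 1@7, Mill lane 1@5: n1:7  n2:7  n3:7  n4:7  n5:5  n6:5  n7:6  n8:6 — peak 7.
Total crew member-nights = 50 over 8 nights ⇒ peak ≥ ⌈50/8⌉ = 7, so 7 is optimal.

7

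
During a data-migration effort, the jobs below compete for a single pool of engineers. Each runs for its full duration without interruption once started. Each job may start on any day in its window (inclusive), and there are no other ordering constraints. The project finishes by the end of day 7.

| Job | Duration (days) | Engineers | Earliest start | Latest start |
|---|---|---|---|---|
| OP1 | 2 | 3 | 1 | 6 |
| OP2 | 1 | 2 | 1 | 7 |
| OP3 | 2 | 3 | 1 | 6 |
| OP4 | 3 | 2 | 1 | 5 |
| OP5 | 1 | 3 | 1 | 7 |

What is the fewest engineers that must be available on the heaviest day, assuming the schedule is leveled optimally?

Early-start (OP1@1, OP2@1, OP3@1, OP4@1, OP5@1) gives peak 13: d1:13  d2:8  d3:2  d4:0  d5:0  d6:0  d7:0.
Shift OP3→3, OP4→2, OP5→5.
Schedule OP1@1, OP2@1, OP3@3, OP4@2, OP5@5: d1:5  d2:5  d3:5  d4:5  d5:3  d6:0  d7:0 — peak 5.

5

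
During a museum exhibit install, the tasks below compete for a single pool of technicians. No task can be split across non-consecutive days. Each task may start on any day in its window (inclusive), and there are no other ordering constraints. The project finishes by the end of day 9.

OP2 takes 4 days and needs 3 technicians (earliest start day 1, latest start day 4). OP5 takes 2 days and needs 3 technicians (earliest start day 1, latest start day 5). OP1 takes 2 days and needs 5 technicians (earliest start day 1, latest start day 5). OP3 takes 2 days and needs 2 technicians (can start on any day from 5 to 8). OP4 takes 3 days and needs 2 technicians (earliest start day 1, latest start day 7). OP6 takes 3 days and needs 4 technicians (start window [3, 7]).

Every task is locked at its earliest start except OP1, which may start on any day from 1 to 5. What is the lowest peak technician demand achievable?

11

OP1@1: d1:13  d2:13  d3:9  d4:7  d5:6  d6:2  d7:0  d8:0  d9:0 → peak 13
OP1@2: d1:8  d2:13  d3:14  d4:7  d5:6  d6:2  d7:0  d8:0  d9:0 → peak 14
OP1@3: d1:8  d2:8  d3:14  d4:12  d5:6  d6:2  d7:0  d8:0  d9:0 → peak 14
OP1@4: d1:8  d2:8  d3:9  d4:12  d5:11  d6:2  d7:0  d8:0  d9:0 → peak 12
OP1@5: d1:8  d2:8  d3:9  d4:7  d5:11  d6:7  d7:0  d8:0  d9:0 → peak 11
Best is OP1@5, peak 11.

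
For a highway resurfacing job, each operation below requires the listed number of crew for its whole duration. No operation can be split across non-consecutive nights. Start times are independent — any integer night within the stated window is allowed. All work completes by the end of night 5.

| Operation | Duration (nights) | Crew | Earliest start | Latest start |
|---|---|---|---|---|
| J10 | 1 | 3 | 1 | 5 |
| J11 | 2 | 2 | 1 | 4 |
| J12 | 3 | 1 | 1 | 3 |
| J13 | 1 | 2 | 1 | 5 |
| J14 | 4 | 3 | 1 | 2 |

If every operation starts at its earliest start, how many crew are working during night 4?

3

At early start, night 4 has: J14.
Demand: 3 = 3.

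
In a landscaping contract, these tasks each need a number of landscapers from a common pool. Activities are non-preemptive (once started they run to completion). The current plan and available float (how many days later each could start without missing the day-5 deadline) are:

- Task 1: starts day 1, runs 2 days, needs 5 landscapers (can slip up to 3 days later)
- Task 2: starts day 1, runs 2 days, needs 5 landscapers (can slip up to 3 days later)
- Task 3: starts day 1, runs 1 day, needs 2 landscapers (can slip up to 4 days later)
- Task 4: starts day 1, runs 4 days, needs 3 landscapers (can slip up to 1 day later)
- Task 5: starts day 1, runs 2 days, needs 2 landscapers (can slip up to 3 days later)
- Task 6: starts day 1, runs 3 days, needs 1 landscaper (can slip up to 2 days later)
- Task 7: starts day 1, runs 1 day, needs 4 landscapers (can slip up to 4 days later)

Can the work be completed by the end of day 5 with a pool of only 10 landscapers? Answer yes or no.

Schedule Task 1@1, Task 2@3, Task 3@1, Task 4@2, Task 5@1, Task 6@3, Task 7@5: d1:9  d2:10  d3:9  d4:9  d5:8 — peak 10 ≤ 10.

yes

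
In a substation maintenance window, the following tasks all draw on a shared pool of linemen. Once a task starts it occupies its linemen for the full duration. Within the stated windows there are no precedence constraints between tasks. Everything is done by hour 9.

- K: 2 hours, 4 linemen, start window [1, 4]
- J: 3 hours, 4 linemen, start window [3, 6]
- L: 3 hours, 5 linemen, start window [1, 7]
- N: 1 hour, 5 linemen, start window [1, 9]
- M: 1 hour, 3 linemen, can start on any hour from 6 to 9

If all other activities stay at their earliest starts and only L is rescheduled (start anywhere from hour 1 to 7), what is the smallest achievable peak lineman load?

9

L@1: h1:14  h2:9  h3:9  h4:4  h5:4  h6:3  h7:0  h8:0  h9:0 → peak 14
L@2: h1:9  h2:9  h3:9  h4:9  h5:4  h6:3  h7:0  h8:0  h9:0 → peak 9
L@3: h1:9  h2:4  h3:9  h4:9  h5:9  h6:3  h7:0  h8:0  h9:0 → peak 9
L@4: h1:9  h2:4  h3:4  h4:9  h5:9  h6:8  h7:0  h8:0  h9:0 → peak 9
L@5: h1:9  h2:4  h3:4  h4:4  h5:9  h6:8  h7:5  h8:0  h9:0 → peak 9
L@6: h1:9  h2:4  h3:4  h4:4  h5:4  h6:8  h7:5  h8:5  h9:0 → peak 9
L@7: h1:9  h2:4  h3:4  h4:4  h5:4  h6:3  h7:5  h8:5  h9:5 → peak 9
Best is L@2, peak 9.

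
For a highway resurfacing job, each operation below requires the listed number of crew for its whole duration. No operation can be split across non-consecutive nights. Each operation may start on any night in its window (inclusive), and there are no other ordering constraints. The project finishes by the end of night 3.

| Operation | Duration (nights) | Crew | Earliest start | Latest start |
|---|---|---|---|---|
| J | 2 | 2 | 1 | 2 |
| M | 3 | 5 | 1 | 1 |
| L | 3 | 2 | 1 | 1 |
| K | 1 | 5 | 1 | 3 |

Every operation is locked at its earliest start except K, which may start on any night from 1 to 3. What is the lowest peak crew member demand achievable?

12

K@1: n1:14  n2:9  n3:7 → peak 14
K@2: n1:9  n2:14  n3:7 → peak 14
K@3: n1:9  n2:9  n3:12 → peak 12
Best is K@3, peak 12.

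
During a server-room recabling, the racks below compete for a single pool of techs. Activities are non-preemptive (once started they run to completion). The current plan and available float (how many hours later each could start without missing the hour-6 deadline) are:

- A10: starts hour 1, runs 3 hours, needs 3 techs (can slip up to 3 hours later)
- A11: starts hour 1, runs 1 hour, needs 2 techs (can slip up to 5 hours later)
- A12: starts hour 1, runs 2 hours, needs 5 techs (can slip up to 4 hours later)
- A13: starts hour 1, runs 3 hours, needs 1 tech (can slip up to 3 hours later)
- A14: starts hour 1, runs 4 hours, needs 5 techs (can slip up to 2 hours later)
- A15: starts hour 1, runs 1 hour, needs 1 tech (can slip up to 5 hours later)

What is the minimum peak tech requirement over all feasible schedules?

8

Early-start (A10@1, A11@1, A12@1, A13@1, A14@1, A15@1) gives peak 17: h1:17  h2:14  h3:9  h4:5  h5:0  h6:0.
Shift A11→4, A13→4, A14→3, A15→5.
Schedule A10@1, A11@4, A12@1, A13@4, A14@3, A15@5: h1:8  h2:8  h3:8  h4:8  h5:7  h6:6 — peak 8.
Total tech-hours = 45 over 6 hours ⇒ peak ≥ ⌈45/6⌉ = 8, so 8 is optimal.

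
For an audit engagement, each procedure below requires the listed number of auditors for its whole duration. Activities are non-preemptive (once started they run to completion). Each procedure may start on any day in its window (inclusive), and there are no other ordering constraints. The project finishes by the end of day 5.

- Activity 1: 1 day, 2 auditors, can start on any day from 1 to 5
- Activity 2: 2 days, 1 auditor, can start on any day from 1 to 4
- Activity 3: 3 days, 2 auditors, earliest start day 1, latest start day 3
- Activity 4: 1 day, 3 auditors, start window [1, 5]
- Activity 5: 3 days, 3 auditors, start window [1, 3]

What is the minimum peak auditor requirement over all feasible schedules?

5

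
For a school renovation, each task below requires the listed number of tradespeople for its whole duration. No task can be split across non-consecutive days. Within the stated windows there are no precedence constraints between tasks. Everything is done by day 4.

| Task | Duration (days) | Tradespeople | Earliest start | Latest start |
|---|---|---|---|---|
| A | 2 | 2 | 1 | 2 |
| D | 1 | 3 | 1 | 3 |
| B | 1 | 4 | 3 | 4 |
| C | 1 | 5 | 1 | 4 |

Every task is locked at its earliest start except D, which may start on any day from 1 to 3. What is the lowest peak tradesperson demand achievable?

D@1: d1:10  d2:2  d3:4  d4:0 → peak 10
D@2: d1:7  d2:5  d3:4  d4:0 → peak 7
D@3: d1:7  d2:2  d3:7  d4:0 → peak 7
Best is D@2, peak 7.

7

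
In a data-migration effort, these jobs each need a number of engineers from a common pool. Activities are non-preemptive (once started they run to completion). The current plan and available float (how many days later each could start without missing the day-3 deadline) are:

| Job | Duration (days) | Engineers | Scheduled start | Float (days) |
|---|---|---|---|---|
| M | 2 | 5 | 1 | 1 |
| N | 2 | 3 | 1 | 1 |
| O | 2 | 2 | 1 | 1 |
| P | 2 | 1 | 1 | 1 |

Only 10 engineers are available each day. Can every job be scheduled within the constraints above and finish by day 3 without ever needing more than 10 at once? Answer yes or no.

no

The minimum achievable peak is 11; 10 < 11, so no feasible schedule stays within the cap.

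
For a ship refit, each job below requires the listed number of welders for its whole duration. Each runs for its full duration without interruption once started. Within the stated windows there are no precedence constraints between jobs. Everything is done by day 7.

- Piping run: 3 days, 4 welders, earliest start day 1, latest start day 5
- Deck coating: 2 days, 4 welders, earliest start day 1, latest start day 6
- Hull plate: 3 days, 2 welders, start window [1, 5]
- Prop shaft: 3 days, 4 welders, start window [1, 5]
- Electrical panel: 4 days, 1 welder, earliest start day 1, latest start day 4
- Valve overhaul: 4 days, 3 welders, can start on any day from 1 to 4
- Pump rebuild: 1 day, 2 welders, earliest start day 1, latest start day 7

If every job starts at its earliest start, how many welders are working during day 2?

At early start, day 2 has: Piping run, Deck coating, Hull plate, Prop shaft, Electrical panel, Valve overhaul.
Demand: 4 + 4 + 2 + 4 + 1 + 3 = 18.

18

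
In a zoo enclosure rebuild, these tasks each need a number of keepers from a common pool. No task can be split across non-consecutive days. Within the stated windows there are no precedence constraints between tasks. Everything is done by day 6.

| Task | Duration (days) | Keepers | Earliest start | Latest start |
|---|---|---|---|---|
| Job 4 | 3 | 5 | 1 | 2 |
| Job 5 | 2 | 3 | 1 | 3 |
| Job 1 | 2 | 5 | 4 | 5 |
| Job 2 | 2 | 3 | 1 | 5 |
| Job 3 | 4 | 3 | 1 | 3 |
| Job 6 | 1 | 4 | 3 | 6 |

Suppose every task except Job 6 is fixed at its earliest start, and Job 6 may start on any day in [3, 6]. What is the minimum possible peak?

Job 6@3: d1:14  d2:14  d3:12  d4:8  d5:5  d6:0 → peak 14
Job 6@4: d1:14  d2:14  d3:8  d4:12  d5:5  d6:0 → peak 14
Job 6@5: d1:14  d2:14  d3:8  d4:8  d5:9  d6:0 → peak 14
Job 6@6: d1:14  d2:14  d3:8  d4:8  d5:5  d6:4 → peak 14
Best is Job 6@3, peak 14.

14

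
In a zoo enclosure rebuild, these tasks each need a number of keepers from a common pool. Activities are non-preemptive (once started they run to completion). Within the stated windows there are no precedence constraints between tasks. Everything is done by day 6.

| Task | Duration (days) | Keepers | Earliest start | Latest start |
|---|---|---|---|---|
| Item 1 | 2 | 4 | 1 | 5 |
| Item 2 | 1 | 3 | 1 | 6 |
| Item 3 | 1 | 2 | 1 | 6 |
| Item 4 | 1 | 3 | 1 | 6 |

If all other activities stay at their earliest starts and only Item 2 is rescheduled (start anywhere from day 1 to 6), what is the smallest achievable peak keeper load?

Item 2@1: d1:12  d2:4  d3:0  d4:0  d5:0  d6:0 → peak 12
Item 2@2: d1:9  d2:7  d3:0  d4:0  d5:0  d6:0 → peak 9
Item 2@3: d1:9  d2:4  d3:3  d4:0  d5:0  d6:0 → peak 9
Item 2@4: d1:9  d2:4  d3:0  d4:3  d5:0  d6:0 → peak 9
Item 2@5: d1:9  d2:4  d3:0  d4:0  d5:3  d6:0 → peak 9
Item 2@6: d1:9  d2:4  d3:0  d4:0  d5:0  d6:3 → peak 9
Best is Item 2@2, peak 9.

9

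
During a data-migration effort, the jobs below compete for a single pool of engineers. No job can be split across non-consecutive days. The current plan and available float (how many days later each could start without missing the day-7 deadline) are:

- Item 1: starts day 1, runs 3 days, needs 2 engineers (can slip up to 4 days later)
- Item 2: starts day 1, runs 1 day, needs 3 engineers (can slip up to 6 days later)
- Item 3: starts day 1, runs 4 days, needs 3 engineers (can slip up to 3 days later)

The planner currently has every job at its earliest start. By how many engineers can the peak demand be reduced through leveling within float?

Early-start peak: d1:8  d2:5  d3:5  d4:3  d5:0  d6:0  d7:0 ⇒ 8.
Leveled (Item 1@1, Item 2@1, Item 3@2): d1:5  d2:5  d3:5  d4:3  d5:3  d6:0  d7:0 ⇒ 5.
Reduction 8 − 5 = 3.

3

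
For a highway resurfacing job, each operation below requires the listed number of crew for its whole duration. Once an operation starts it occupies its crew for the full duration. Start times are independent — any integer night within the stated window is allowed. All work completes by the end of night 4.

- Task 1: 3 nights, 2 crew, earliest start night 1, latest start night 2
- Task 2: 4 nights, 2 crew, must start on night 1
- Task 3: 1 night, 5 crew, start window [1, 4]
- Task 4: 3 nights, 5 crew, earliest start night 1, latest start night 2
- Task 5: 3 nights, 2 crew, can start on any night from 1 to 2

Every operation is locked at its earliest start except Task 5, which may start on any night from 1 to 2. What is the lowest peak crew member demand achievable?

14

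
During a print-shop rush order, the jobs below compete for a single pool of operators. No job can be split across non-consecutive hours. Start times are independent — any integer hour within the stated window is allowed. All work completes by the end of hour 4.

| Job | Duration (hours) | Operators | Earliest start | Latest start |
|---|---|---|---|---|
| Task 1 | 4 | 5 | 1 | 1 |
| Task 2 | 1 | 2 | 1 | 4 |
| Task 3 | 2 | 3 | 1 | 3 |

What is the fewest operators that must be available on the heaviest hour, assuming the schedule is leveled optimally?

8

Early-start (Task 1@1, Task 2@1, Task 3@1) gives peak 10: h1:10  h2:8  h3:5  h4:5.
Shift Task 3→2.
Schedule Task 1@1, Task 2@1, Task 3@2: h1:7  h2:8  h3:8  h4:5 — peak 8.
No arrangement of the 12 feasible schedules does better.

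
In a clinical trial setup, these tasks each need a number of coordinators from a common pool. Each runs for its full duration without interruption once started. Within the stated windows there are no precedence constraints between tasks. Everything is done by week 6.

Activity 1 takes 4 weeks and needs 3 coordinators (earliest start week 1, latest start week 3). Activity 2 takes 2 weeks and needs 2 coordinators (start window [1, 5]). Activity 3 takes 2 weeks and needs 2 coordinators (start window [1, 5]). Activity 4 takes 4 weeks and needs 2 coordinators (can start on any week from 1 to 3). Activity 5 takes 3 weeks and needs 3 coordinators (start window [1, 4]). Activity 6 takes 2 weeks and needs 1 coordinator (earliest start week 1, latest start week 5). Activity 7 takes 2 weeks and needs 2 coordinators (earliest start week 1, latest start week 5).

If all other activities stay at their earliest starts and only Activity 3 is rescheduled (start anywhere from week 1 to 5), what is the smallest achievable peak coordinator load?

13

Activity 3@1: w1:15  w2:15  w3:8  w4:5  w5:0  w6:0 → peak 15
Activity 3@2: w1:13  w2:15  w3:10  w4:5  w5:0  w6:0 → peak 15
Activity 3@3: w1:13  w2:13  w3:10  w4:7  w5:0  w6:0 → peak 13
Activity 3@4: w1:13  w2:13  w3:8  w4:7  w5:2  w6:0 → peak 13
Activity 3@5: w1:13  w2:13  w3:8  w4:5  w5:2  w6:2 → peak 13
Best is Activity 3@3, peak 13.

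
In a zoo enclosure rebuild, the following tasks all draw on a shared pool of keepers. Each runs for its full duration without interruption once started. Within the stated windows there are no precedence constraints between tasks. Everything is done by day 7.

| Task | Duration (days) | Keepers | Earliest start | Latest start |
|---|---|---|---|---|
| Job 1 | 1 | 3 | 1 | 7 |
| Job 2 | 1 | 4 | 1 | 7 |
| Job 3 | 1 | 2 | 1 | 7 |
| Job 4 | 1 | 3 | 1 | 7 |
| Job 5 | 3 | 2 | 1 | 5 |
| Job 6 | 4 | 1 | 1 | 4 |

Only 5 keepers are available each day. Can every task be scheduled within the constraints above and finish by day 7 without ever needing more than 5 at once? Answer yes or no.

yes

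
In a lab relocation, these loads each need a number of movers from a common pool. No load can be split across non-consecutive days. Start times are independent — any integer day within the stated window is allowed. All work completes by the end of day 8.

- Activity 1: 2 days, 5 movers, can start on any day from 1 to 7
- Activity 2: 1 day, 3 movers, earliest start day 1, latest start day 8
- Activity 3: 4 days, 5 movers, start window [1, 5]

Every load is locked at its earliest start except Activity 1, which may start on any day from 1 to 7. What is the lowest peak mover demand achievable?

Activity 1@1: d1:13  d2:10  d3:5  d4:5  d5:0  d6:0  d7:0  d8:0 → peak 13
Activity 1@2: d1:8  d2:10  d3:10  d4:5  d5:0  d6:0  d7:0  d8:0 → peak 10
Activity 1@3: d1:8  d2:5  d3:10  d4:10  d5:0  d6:0  d7:0  d8:0 → peak 10
Activity 1@4: d1:8  d2:5  d3:5  d4:10  d5:5  d6:0  d7:0  d8:0 → peak 10
Activity 1@5: d1:8  d2:5  d3:5  d4:5  d5:5  d6:5  d7:0  d8:0 → peak 8
Activity 1@6: d1:8  d2:5  d3:5  d4:5  d5:0  d6:5  d7:5  d8:0 → peak 8
Activity 1@7: d1:8  d2:5  d3:5  d4:5  d5:0  d6:0  d7:5  d8:5 → peak 8
Best is Activity 1@5, peak 8.

8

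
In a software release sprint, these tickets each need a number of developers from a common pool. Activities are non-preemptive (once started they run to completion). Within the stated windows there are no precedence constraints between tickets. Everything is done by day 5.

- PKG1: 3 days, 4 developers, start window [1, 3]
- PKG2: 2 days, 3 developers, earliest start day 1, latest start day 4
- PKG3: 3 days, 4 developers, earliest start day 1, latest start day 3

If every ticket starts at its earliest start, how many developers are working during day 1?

11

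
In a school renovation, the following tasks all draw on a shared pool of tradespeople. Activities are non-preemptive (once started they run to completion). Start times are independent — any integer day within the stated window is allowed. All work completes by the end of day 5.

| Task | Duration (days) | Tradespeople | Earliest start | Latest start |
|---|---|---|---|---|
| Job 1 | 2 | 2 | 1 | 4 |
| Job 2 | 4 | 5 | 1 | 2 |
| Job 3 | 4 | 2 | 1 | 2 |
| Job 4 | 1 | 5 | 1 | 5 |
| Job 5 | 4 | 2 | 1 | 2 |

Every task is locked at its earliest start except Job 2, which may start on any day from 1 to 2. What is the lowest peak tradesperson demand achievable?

Job 2@1: d1:16  d2:11  d3:9  d4:9  d5:0 → peak 16
Job 2@2: d1:11  d2:11  d3:9  d4:9  d5:5 → peak 11
Best is Job 2@2, peak 11.

11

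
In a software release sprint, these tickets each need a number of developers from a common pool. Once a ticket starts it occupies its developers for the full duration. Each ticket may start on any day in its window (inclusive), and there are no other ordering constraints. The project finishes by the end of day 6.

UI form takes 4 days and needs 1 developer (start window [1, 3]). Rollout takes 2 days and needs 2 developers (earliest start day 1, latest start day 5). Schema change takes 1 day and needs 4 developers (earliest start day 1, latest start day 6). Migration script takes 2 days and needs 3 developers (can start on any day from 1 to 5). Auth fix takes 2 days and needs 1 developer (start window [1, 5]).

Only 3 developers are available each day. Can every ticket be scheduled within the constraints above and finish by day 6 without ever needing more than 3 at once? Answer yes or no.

no

Total developer-days = 20; over 6 days the average is 20/6 > 3, so some day must exceed 3.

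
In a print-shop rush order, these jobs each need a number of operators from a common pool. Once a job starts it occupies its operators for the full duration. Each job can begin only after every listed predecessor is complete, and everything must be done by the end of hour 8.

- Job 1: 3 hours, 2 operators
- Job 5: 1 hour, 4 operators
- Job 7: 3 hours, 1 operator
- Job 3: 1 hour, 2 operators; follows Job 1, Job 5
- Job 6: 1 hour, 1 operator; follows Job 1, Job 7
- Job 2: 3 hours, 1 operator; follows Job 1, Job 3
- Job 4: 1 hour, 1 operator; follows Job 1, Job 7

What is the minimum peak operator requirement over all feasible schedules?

Early-start (Job 1@1, Job 5@1, Job 7@1, Job 3@4, Job 6@4, Job 2@5, Job 4@4) gives peak 7: h1:7  h2:3  h3:3  h4:4  h5:1  h6:1  h7:1  h8:0.
Shift Job 5→4, Job 3→5, Job 6→5, Job 2→6, Job 4→5.
Schedule Job 1@1, Job 5@4, Job 7@1, Job 3@5, Job 6@5, Job 2@6, Job 4@5: h1:3  h2:3  h3:3  h4:4  h5:4  h6:1  h7:1  h8:1 — peak 4.

4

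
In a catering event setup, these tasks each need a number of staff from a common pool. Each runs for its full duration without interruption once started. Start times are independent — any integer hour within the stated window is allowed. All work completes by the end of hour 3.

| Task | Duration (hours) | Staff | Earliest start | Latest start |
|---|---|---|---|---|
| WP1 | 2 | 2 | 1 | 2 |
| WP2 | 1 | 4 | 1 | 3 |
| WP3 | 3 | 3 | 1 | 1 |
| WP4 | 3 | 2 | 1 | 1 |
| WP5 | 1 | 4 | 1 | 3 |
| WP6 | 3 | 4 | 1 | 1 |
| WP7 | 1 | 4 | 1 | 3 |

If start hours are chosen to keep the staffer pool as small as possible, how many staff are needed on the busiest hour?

Early-start (WP1@1, WP2@1, WP3@1, WP4@1, WP5@1, WP6@1, WP7@1) gives peak 23: h1:23  h2:11  h3:9.
Shift WP5→2, WP7→3.
Schedule WP1@1, WP2@1, WP3@1, WP4@1, WP5@2, WP6@1, WP7@3: h1:15  h2:15  h3:13 — peak 15.
Total staffer-hours = 43 over 3 hours ⇒ peak ≥ ⌈43/3⌉ = 15, so 15 is optimal.

15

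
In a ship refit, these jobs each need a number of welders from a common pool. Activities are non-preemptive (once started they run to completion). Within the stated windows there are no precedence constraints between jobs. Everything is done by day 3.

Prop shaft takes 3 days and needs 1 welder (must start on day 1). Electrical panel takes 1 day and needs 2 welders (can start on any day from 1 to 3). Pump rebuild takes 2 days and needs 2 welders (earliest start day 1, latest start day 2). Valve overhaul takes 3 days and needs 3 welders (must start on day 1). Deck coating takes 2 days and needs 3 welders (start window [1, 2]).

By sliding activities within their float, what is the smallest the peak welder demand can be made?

Early-start (Prop shaft@1, Electrical panel@1, Pump rebuild@1, Valve overhaul@1, Deck coating@1) gives peak 11: d1:11  d2:9  d3:4.
Shift Deck coating→2.
Schedule Prop shaft@1, Electrical panel@1, Pump rebuild@1, Valve overhaul@1, Deck coating@2: d1:8  d2:9  d3:7 — peak 9.
No arrangement of the 12 feasible schedules does better.

9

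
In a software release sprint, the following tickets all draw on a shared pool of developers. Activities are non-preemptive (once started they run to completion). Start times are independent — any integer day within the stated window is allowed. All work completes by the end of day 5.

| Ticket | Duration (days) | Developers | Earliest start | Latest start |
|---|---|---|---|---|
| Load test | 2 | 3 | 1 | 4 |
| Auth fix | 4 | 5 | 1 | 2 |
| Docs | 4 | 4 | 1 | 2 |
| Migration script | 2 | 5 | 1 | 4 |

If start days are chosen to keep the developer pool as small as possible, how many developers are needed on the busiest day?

14

Early-start (Load test@1, Auth fix@1, Docs@1, Migration script@1) gives peak 17: d1:17  d2:17  d3:9  d4:9  d5:0.
Shift Migration script→3.
Schedule Load test@1, Auth fix@1, Docs@1, Migration script@3: d1:12  d2:12  d3:14  d4:14  d5:0 — peak 14.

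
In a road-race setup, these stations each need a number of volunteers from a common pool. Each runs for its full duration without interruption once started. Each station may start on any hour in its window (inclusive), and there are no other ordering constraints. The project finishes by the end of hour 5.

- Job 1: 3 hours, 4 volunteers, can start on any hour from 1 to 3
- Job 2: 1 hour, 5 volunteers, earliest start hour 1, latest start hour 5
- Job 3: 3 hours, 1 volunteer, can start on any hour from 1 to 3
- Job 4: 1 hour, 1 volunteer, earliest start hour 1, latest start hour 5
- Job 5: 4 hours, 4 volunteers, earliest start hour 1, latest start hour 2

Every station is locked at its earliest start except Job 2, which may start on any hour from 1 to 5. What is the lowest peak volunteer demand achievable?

Job 2@1: h1:15  h2:9  h3:9  h4:4  h5:0 → peak 15
Job 2@2: h1:10  h2:14  h3:9  h4:4  h5:0 → peak 14
Job 2@3: h1:10  h2:9  h3:14  h4:4  h5:0 → peak 14
Job 2@4: h1:10  h2:9  h3:9  h4:9  h5:0 → peak 10
Job 2@5: h1:10  h2:9  h3:9  h4:4  h5:5 → peak 10
Best is Job 2@4, peak 10.

10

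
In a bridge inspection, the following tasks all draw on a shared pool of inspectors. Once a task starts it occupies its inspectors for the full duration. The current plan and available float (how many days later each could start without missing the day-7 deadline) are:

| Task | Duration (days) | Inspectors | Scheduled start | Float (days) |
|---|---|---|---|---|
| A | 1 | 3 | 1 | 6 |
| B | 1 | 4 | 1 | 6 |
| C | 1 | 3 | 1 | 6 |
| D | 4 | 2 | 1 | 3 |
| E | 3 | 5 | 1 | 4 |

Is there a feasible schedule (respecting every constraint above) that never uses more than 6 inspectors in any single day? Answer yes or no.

yes

Schedule A@1, B@2, C@3, D@1, E@5: d1:5  d2:6  d3:5  d4:2  d5:5  d6:5  d7:5 — peak 6 ≤ 6.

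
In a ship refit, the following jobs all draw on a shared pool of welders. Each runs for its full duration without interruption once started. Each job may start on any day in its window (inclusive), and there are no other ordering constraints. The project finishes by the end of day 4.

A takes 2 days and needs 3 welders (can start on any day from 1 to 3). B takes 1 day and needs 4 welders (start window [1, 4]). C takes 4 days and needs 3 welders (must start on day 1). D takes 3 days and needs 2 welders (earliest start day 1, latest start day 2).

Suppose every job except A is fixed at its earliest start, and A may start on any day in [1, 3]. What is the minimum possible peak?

9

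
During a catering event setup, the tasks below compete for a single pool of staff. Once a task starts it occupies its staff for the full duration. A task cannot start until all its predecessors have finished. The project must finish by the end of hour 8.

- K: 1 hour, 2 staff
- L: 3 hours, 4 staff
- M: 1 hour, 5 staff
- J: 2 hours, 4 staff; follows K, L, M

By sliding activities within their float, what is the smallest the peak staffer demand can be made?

Early-start (K@1, L@1, M@1, J@4) gives peak 11: h1:11  h2:4  h3:4  h4:4  h5:4  h6:0  h7:0  h8:0.
Shift L→2, M→5, J→6.
Schedule K@1, L@2, M@5, J@6: h1:2  h2:4  h3:4  h4:4  h5:5  h6:4  h7:4  h8:0 — peak 5.

5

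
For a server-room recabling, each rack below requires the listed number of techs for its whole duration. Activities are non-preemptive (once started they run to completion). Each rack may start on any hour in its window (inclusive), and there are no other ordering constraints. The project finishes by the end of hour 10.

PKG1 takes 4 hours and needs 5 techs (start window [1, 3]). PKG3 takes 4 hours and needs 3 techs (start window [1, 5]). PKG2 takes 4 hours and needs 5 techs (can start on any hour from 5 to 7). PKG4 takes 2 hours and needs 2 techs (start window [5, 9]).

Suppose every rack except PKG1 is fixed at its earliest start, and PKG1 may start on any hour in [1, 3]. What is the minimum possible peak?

PKG1@1: h1:8  h2:8  h3:8  h4:8  h5:7  h6:7  h7:5  h8:5  h9:0  h10:0 → peak 8
PKG1@2: h1:3  h2:8  h3:8  h4:8  h5:12  h6:7  h7:5  h8:5  h9:0  h10:0 → peak 12
PKG1@3: h1:3  h2:3  h3:8  h4:8  h5:12  h6:12  h7:5  h8:5  h9:0  h10:0 → peak 12
Best is PKG1@1, peak 8.

8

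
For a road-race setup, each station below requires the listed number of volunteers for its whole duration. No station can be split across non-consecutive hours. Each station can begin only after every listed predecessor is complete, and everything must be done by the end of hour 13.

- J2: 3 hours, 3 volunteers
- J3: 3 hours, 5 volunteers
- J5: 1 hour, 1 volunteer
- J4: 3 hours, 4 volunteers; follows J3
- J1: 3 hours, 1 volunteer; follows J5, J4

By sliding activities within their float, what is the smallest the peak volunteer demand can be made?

Early-start (J2@1, J3@1, J5@1, J4@4, J1@7) gives peak 9: h1:9  h2:8  h3:8  h4:4  h5:4  h6:4  h7:1  h8:1  h9:1  h10:0  h11:0  h12:0  h13:0.
Shift J3→4, J4→7, J1→10.
Schedule J2@1, J3@4, J5@1, J4@7, J1@10: h1:4  h2:3  h3:3  h4:5  h5:5  h6:5  h7:4  h8:4  h9:4  h10:1  h11:1  h12:1  h13:0 — peak 5.

5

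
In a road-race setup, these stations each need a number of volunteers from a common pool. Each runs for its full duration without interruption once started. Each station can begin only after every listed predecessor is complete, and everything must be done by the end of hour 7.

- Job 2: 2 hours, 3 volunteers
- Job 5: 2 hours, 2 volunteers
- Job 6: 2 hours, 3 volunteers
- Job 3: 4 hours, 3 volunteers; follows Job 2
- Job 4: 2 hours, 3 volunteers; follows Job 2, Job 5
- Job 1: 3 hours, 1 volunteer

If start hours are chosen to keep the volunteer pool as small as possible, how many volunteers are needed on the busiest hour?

6

Early-start (Job 2@1, Job 5@1, Job 6@1, Job 3@3, Job 4@3, Job 1@1) gives peak 9: h1:9  h2:9  h3:7  h4:6  h5:3  h6:3  h7:0.
Shift Job 6→3, Job 3→4, Job 4→5.
Schedule Job 2@1, Job 5@1, Job 6@3, Job 3@4, Job 4@5, Job 1@1: h1:6  h2:6  h3:4  h4:6  h5:6  h6:6  h7:3 — peak 6.
Total volunteer-hours = 37 over 7 hours ⇒ peak ≥ ⌈37/7⌉ = 6, so 6 is optimal.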